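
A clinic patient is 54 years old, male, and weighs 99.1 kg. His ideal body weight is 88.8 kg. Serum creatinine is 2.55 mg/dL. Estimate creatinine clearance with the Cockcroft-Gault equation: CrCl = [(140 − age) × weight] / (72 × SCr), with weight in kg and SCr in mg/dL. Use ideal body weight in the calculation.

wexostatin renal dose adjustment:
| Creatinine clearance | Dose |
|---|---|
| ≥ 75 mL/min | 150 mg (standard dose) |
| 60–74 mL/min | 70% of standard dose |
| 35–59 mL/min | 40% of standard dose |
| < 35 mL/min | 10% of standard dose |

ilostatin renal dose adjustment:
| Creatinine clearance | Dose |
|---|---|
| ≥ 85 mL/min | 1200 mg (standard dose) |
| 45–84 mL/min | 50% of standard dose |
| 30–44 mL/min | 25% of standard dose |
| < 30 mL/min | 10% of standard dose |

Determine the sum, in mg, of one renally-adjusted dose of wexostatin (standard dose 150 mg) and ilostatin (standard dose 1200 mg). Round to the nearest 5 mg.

CrCl = (140 − 54) × 88.8 / (72 × 2.55) = 7636.8 / 183.60 ≈ 41.6 mL/min
CrCl ≈ 42 mL/min.
wexostatin: 35–59 mL/min → 40% of 150 mg = 60 mg.
ilostatin: 30–44 mL/min → 25% of 1200 mg = 300 mg.
Total = 60 + 300 = 360 mg.

360 mg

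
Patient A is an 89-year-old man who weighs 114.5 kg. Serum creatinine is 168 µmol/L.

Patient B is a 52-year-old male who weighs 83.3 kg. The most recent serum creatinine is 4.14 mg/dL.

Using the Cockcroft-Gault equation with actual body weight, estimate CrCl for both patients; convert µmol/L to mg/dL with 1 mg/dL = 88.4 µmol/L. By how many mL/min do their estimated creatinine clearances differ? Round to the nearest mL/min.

Patient A: SCr = 168 / 88.4 = 1.9 mg/dL
Patient A: CrCl = (140 − 89) × 114.5 / (72 × 1.9) = 5839.5 / 136.80 ≈ 42.7 mL/min
Patient B: CrCl = (140 − 52) × 83.3 / (72 × 4.14) = 7330.4 / 298.08 ≈ 24.6 mL/min
|42.7 − 24.6| = 18.1 mL/min

18 mL/min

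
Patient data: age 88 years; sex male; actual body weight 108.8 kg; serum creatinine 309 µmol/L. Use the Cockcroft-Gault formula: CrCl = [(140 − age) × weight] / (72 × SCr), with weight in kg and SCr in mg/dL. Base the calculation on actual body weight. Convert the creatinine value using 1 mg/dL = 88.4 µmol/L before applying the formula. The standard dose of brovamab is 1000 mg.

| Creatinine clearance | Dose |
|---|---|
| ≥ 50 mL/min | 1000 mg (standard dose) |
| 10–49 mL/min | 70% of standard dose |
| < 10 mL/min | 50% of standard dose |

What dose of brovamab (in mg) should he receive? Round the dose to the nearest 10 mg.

700 mg

SCr = 309 / 88.4 = 3.495 mg/dL
CrCl = (140 − 88) × 108.8 / (72 × 3.495) = 5657.6 / 251.64 ≈ 22.5 mL/min
CrCl ≈ 22 mL/min → bracket 10–49 mL/min.
70% of 1000 mg = 700 mg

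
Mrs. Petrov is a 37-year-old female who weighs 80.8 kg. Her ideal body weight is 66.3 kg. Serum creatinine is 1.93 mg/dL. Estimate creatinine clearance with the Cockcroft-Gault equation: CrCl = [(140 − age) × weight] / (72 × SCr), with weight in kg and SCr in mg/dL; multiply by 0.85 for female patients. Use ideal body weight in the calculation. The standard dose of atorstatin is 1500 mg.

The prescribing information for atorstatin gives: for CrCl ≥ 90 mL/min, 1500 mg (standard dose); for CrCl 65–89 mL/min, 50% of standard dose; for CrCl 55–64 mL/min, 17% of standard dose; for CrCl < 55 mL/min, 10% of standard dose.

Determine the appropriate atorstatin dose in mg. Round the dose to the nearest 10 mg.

150 mg

CrCl = (140 − 37) × 66.3 / (72 × 1.93) × 0.85 = 6828.9 / 138.96 × 0.85 ≈ 41.8 mL/min
CrCl ≈ 42 mL/min → bracket < 55 mL/min.
10% of 1500 mg = 150 mg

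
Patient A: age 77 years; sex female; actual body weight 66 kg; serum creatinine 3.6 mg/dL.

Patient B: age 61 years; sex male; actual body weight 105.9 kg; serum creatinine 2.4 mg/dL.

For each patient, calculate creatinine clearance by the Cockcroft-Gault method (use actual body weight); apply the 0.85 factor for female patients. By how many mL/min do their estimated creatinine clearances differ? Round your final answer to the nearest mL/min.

35 mL/min

Patient A: CrCl = (140 − 77) × 66 / (72 × 3.6) × 0.85 = 4158.0 / 259.20 × 0.85 ≈ 13.6 mL/min
Patient B: CrCl = (140 − 61) × 105.9 / (72 × 2.4) = 8366.1 / 172.80 ≈ 48.4 mL/min
|13.6 − 48.4| = 34.8 mL/min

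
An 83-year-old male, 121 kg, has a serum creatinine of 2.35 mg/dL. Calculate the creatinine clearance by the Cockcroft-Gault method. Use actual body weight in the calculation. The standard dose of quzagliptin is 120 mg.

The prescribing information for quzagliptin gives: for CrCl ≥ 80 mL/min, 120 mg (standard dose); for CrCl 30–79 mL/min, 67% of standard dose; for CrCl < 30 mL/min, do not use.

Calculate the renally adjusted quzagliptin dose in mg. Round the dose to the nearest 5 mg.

80 mg

CrCl = (140 − 83) × 121 / (72 × 2.35) = 6897.0 / 169.20 ≈ 40.8 mL/min
CrCl ≈ 41 mL/min → bracket 30–79 mL/min.
67% of 120 mg = 80.4 mg → 80 mg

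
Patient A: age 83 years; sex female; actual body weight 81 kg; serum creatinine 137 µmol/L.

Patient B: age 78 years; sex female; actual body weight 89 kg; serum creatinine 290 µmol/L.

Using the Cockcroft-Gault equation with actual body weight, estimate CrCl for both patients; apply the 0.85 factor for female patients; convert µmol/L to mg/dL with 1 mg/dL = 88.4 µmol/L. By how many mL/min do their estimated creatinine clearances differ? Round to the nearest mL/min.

15 mL/min

Patient A: SCr = 137 / 88.4 = 1.55 mg/dL
Patient A: CrCl = (140 − 83) × 81 / (72 × 1.55) × 0.85 = 4617.0 / 111.60 × 0.85 ≈ 35.2 mL/min
Patient B: SCr = 290 / 88.4 = 3.281 mg/dL
Patient B: CrCl = (140 − 78) × 89 / (72 × 3.281) × 0.85 = 5518.0 / 236.23 × 0.85 ≈ 19.9 mL/min
|35.2 − 19.9| = 15.3 mL/min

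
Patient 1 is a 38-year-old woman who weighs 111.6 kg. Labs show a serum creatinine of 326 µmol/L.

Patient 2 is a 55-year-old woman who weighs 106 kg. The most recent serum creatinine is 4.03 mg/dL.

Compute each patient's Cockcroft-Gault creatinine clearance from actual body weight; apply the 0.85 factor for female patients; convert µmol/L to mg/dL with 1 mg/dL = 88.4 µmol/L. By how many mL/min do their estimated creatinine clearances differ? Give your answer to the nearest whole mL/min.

10 mL/min

Patient 1: SCr = 326 / 88.4 = 3.688 mg/dL
Patient 1: CrCl = (140 − 38) × 111.6 / (72 × 3.688) × 0.85 = 11383.2 / 265.54 × 0.85 ≈ 36.4 mL/min
Patient 2: CrCl = (140 − 55) × 106 / (72 × 4.03) × 0.85 = 9010.0 / 290.16 × 0.85 ≈ 26.4 mL/min
|36.4 − 26.4| = 10.0 mL/min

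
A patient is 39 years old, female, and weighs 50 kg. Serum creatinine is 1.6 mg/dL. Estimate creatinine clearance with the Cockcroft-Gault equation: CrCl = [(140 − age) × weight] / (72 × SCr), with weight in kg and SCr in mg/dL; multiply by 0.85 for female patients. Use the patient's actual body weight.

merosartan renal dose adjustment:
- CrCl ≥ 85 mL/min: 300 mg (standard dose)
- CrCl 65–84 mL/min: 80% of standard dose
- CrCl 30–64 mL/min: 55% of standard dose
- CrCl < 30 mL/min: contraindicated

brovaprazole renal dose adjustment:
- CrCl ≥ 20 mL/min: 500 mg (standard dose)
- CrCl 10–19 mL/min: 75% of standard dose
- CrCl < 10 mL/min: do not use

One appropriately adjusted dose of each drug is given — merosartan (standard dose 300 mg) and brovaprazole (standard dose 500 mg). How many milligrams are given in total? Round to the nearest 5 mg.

CrCl = (140 − 39) × 50 / (72 × 1.6) × 0.85 = 5050.0 / 115.20 × 0.85 ≈ 37.3 mL/min
CrCl ≈ 37 mL/min.
merosartan: 30–64 mL/min → 55% of 300 mg = 165 mg.
brovaprazole: ≥ 20 mL/min → 100% of 500 mg = 500 mg.
Total = 165 + 500 = 665 mg.

665 mg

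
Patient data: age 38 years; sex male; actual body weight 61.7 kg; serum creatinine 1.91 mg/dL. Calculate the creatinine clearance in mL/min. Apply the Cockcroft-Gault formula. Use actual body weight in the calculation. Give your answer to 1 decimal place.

CrCl = (140 − 38) × 61.7 / (72 × 1.91) = 6293.4 / 137.52 ≈ 45.8 mL/min

45.8 mL/min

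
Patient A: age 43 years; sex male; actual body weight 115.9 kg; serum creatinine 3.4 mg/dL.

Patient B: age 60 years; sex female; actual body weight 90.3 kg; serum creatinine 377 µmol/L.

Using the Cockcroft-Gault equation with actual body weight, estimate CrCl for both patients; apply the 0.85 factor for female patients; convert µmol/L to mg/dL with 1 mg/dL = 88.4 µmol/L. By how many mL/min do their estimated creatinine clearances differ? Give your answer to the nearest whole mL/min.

26 mL/min

Patient A: CrCl = (140 − 43) × 115.9 / (72 × 3.4) = 11242.3 / 244.80 ≈ 45.9 mL/min
Patient B: SCr = 377 / 88.4 = 4.265 mg/dL
Patient B: CrCl = (140 − 60) × 90.3 / (72 × 4.265) × 0.85 = 7224.0 / 307.08 × 0.85 ≈ 20.0 mL/min
|45.9 − 20.0| = 25.9 mL/min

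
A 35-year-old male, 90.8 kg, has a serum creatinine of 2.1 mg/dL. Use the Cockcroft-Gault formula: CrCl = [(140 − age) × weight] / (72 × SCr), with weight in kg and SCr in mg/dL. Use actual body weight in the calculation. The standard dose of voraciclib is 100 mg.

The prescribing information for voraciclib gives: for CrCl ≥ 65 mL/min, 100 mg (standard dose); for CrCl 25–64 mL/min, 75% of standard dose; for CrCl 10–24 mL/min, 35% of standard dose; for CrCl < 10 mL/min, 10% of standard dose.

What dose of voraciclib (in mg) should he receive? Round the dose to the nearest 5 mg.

CrCl = (140 − 35) × 90.8 / (72 × 2.1) = 9534.0 / 151.20 ≈ 63.1 mL/min
CrCl ≈ 63 mL/min → bracket 25–64 mL/min.
75% of 100 mg = 75 mg

75 mg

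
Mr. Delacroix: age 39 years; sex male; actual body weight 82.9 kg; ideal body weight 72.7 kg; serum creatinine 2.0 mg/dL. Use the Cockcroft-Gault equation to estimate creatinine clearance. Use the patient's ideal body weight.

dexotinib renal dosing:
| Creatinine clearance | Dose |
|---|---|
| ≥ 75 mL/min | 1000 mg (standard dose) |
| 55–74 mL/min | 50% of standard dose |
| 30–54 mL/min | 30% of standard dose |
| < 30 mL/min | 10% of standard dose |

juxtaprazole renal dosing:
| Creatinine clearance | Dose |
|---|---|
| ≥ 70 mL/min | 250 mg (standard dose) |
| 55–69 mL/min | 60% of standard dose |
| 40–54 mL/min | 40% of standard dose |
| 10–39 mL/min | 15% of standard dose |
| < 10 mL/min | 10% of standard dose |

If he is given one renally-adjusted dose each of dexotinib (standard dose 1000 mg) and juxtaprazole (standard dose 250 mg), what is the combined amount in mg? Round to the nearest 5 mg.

CrCl = (140 − 39) × 72.7 / (72 × 2) = 7342.7 / 144.00 ≈ 51.0 mL/min
CrCl ≈ 51 mL/min.
dexotinib: 30–54 mL/min → 30% of 1000 mg = 300 mg.
juxtaprazole: 40–54 mL/min → 40% of 250 mg = 100 mg.
Total = 300 + 100 = 400 mg.

400 mg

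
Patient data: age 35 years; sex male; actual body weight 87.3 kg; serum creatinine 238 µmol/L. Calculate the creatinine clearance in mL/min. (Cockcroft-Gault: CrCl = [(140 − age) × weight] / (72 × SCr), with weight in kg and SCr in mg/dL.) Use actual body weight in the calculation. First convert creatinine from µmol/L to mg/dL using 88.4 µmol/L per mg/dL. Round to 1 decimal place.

SCr = 238 / 88.4 = 2.692 mg/dL
CrCl = (140 − 35) × 87.3 / (72 × 2.692) = 9166.5 / 193.82 ≈ 47.3 mL/min

47.3 mL/min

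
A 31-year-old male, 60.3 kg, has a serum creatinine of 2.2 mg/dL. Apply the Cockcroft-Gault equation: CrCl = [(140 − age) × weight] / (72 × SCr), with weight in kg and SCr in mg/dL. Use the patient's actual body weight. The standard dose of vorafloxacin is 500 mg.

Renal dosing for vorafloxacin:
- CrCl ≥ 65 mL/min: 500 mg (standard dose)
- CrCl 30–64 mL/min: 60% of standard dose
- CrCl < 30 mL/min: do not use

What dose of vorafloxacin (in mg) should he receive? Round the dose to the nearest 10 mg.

CrCl = (140 − 31) × 60.3 / (72 × 2.2) = 6572.7 / 158.40 ≈ 41.5 mL/min
CrCl ≈ 41 mL/min → bracket 30–64 mL/min.
60% of 500 mg = 300 mg

300 mg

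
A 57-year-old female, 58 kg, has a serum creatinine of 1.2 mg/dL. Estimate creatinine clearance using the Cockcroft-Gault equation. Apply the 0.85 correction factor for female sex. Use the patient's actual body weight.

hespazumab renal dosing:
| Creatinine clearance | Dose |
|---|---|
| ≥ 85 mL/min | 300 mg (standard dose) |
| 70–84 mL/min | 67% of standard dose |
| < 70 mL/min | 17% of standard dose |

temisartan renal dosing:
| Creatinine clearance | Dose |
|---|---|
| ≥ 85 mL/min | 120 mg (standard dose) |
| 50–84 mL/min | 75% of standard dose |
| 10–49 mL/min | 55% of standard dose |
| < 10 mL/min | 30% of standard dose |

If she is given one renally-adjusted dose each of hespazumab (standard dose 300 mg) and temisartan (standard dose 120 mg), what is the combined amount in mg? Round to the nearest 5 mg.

CrCl = (140 − 57) × 58 / (72 × 1.2) × 0.85 = 4814.0 / 86.40 × 0.85 ≈ 47.4 mL/min
CrCl ≈ 47 mL/min.
hespazumab: < 70 mL/min → 17% of 300 mg = 51 mg.
temisartan: 10–49 mL/min → 55% of 120 mg = 66 mg.
Total = 51 + 66 = 117 mg.

115 mg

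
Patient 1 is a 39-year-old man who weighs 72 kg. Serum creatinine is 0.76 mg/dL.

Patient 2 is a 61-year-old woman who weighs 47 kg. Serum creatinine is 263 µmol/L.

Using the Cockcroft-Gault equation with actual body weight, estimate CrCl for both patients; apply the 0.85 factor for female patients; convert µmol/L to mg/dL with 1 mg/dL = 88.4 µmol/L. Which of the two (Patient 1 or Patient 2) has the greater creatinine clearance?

Patient 1: CrCl = (140 − 39) × 72 / (72 × 0.76) = 7272.0 / 54.72 ≈ 132.9 mL/min
Patient 2: SCr = 263 / 88.4 = 2.975 mg/dL
Patient 2: CrCl = (140 − 61) × 47 / (72 × 2.975) × 0.85 = 3713.0 / 214.20 × 0.85 ≈ 14.7 mL/min
132.9 vs 14.7 mL/min → Patient 1 is higher.

Patient 1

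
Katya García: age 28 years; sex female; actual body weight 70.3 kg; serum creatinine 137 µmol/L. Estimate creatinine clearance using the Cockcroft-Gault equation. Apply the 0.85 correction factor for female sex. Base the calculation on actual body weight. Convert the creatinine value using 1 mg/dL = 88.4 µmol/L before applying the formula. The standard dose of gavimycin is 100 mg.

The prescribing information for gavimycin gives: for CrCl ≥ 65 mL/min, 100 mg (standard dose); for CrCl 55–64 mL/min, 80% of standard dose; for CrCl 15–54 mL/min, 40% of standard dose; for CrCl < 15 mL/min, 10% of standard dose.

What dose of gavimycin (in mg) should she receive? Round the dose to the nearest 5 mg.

80 mg

SCr = 137 / 88.4 = 1.55 mg/dL
CrCl = (140 − 28) × 70.3 / (72 × 1.55) × 0.85 = 7873.6 / 111.60 × 0.85 ≈ 60.0 mL/min
CrCl ≈ 60 mL/min → bracket 55–64 mL/min.
80% of 100 mg = 80 mg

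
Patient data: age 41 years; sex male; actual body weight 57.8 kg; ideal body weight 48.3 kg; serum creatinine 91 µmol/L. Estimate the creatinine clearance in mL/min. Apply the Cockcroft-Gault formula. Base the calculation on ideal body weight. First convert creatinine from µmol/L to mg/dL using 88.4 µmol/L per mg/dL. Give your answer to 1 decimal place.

SCr = 91 / 88.4 = 1.029 mg/dL
CrCl = (140 − 41) × 48.3 / (72 × 1.029) = 4781.7 / 74.09 ≈ 64.5 mL/min

64.5 mL/min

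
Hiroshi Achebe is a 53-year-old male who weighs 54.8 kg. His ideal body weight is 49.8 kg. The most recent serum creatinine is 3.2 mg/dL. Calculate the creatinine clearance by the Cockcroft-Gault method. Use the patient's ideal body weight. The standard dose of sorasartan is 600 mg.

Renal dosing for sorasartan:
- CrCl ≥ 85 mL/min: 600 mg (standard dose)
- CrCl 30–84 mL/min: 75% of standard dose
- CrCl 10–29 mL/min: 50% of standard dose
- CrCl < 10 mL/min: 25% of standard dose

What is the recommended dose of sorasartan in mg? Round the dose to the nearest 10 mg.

300 mg

CrCl = (140 − 53) × 49.8 / (72 × 3.2) = 4332.6 / 230.40 ≈ 18.8 mL/min
CrCl ≈ 19 mL/min → bracket 10–29 mL/min.
50% of 600 mg = 300 mg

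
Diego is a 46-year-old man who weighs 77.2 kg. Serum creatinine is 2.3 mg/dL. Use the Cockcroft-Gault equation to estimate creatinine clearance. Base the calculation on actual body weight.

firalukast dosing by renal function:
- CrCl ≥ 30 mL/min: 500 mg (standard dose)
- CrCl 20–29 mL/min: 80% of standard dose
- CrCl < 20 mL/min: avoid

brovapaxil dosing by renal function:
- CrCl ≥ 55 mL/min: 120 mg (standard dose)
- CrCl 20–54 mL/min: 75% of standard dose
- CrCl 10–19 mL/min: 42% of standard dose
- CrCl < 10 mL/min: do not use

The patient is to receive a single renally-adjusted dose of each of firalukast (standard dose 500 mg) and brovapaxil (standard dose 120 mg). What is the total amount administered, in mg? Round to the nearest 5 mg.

590 mg

CrCl = (140 − 46) × 77.2 / (72 × 2.3) = 7256.8 / 165.60 ≈ 43.8 mL/min
CrCl ≈ 44 mL/min.
firalukast: ≥ 30 mL/min → 100% of 500 mg = 500 mg.
brovapaxil: 20–54 mL/min → 75% of 120 mg = 90 mg.
Total = 500 + 90 = 590 mg.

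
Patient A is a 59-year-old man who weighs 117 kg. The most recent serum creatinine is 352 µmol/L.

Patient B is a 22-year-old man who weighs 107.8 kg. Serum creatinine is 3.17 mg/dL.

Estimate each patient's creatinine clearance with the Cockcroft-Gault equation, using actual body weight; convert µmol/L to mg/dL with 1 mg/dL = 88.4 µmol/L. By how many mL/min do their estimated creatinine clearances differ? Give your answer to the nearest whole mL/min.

Patient A: SCr = 352 / 88.4 = 3.982 mg/dL
Patient A: CrCl = (140 − 59) × 117 / (72 × 3.982) = 9477.0 / 286.70 ≈ 33.1 mL/min
Patient B: CrCl = (140 − 22) × 107.8 / (72 × 3.17) = 12720.4 / 228.24 ≈ 55.7 mL/min
|33.1 − 55.7| = 22.6 mL/min

23 mL/min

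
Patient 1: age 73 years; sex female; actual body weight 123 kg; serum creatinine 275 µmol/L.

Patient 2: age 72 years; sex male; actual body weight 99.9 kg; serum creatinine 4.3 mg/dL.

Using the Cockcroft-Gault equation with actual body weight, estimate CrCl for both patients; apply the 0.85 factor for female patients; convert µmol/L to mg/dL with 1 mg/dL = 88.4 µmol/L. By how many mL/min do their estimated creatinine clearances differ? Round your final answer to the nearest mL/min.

Patient 1: SCr = 275 / 88.4 = 3.111 mg/dL
Patient 1: CrCl = (140 − 73) × 123 / (72 × 3.111) × 0.85 = 8241.0 / 223.99 × 0.85 ≈ 31.3 mL/min
Patient 2: CrCl = (140 − 72) × 99.9 / (72 × 4.3) = 6793.2 / 309.60 ≈ 21.9 mL/min
|31.3 − 21.9| = 9.4 mL/min

9 mL/min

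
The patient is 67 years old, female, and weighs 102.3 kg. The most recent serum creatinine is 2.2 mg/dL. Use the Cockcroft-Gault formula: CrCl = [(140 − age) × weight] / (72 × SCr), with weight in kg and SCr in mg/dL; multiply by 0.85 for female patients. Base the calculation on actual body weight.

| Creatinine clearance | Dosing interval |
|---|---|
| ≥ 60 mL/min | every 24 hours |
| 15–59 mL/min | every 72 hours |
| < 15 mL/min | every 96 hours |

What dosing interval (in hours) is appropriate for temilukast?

CrCl = (140 − 67) × 102.3 / (72 × 2.2) × 0.85 = 7467.9 / 158.40 × 0.85 ≈ 40.1 mL/min
CrCl ≈ 40 mL/min → bracket 15–59 mL/min → every 72 hours.

every 72 hours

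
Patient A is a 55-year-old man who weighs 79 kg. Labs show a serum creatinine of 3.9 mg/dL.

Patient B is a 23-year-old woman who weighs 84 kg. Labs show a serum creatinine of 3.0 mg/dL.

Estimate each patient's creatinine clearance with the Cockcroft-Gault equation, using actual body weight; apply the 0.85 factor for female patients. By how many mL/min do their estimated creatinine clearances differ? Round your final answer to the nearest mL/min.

15 mL/min

Patient A: CrCl = (140 − 55) × 79 / (72 × 3.9) = 6715.0 / 280.80 ≈ 23.9 mL/min
Patient B: CrCl = (140 − 23) × 84 / (72 × 3) × 0.85 = 9828.0 / 216.00 × 0.85 ≈ 38.7 mL/min
|23.9 − 38.7| = 14.8 mL/min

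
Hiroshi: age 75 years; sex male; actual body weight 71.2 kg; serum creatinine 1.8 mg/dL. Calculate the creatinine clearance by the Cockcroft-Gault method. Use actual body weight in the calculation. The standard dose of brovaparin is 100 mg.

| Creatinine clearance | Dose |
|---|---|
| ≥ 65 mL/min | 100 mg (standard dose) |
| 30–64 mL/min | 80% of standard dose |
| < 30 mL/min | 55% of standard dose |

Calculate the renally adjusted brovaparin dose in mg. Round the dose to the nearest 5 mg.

80 mg

CrCl = (140 − 75) × 71.2 / (72 × 1.8) = 4628.0 / 129.60 ≈ 35.7 mL/min
CrCl ≈ 36 mL/min → bracket 30–64 mL/min.
80% of 100 mg = 80 mg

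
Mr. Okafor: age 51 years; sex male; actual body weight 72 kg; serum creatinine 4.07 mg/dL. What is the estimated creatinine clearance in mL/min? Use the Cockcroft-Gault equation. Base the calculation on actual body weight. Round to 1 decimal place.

CrCl = (140 − 51) × 72 / (72 × 4.07) = 6408.0 / 293.04 ≈ 21.9 mL/min

21.9 mL/min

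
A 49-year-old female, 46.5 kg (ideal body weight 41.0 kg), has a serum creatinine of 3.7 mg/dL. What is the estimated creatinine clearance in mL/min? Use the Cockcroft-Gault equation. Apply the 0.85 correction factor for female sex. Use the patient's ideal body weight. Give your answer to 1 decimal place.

11.9 mL/min

CrCl = (140 − 49) × 41 / (72 × 3.7) × 0.85 = 3731.0 / 266.40 × 0.85 ≈ 11.9 mL/min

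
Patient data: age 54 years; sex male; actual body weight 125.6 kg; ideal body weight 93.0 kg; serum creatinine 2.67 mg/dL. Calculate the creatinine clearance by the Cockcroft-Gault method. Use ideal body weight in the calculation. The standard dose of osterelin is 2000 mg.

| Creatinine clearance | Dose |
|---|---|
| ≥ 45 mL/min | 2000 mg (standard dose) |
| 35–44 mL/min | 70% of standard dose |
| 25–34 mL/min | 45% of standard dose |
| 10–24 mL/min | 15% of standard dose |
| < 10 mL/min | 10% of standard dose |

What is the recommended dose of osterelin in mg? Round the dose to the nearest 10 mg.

CrCl = (140 − 54) × 93 / (72 × 2.67) = 7998.0 / 192.24 ≈ 41.6 mL/min
CrCl ≈ 42 mL/min → bracket 35–44 mL/min.
70% of 2000 mg = 1400 mg

1400 mg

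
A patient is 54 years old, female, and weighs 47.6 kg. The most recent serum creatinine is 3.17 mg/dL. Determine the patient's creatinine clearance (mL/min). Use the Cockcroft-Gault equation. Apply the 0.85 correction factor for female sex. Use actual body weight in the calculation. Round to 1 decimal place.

CrCl = (140 − 54) × 47.6 / (72 × 3.17) × 0.85 = 4093.6 / 228.24 × 0.85 ≈ 15.2 mL/min

15.2 mL/min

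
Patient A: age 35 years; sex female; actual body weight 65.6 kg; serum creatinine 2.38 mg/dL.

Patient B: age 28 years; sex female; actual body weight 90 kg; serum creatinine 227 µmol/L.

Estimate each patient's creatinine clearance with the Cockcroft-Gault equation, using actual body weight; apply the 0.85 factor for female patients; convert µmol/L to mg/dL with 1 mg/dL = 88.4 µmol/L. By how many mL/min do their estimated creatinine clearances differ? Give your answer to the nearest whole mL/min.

Patient A: CrCl = (140 − 35) × 65.6 / (72 × 2.38) × 0.85 = 6888.0 / 171.36 × 0.85 ≈ 34.2 mL/min
Patient B: SCr = 227 / 88.4 = 2.568 mg/dL
Patient B: CrCl = (140 − 28) × 90 / (72 × 2.568) × 0.85 = 10080.0 / 184.90 × 0.85 ≈ 46.3 mL/min
|34.2 − 46.3| = 12.1 mL/min

12 mL/min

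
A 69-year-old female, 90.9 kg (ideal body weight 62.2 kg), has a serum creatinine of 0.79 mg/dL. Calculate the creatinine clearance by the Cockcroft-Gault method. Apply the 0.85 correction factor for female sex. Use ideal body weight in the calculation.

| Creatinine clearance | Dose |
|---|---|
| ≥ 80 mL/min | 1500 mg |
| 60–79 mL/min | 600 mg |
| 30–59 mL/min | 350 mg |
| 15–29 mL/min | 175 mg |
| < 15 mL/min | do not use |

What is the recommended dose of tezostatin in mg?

CrCl = (140 − 69) × 62.2 / (72 × 0.79) × 0.85 = 4416.2 / 56.88 × 0.85 ≈ 66.0 mL/min
CrCl ≈ 66 mL/min → bracket 60–79 mL/min.
Dose for this bracket: 600 mg.

600 mg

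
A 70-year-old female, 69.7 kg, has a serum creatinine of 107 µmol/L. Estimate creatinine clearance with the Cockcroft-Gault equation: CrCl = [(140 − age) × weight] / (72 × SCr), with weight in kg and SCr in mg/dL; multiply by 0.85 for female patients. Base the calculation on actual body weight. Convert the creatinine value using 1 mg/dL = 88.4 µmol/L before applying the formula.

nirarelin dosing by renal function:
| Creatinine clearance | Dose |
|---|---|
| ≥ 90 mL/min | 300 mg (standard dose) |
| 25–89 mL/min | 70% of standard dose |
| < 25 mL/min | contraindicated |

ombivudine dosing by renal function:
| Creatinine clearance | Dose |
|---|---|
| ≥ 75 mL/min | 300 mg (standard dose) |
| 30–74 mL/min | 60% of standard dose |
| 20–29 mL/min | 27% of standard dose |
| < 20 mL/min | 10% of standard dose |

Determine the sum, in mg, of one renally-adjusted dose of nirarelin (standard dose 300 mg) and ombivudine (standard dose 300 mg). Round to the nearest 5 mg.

SCr = 107 / 88.4 = 1.21 mg/dL
CrCl = (140 − 70) × 69.7 / (72 × 1.21) × 0.85 = 4879.0 / 87.12 × 0.85 ≈ 47.6 mL/min
CrCl ≈ 48 mL/min.
nirarelin: 25–89 mL/min → 70% of 300 mg = 210 mg.
ombivudine: 30–74 mL/min → 60% of 300 mg = 180 mg.
Total = 210 + 180 = 390 mg.

390 mg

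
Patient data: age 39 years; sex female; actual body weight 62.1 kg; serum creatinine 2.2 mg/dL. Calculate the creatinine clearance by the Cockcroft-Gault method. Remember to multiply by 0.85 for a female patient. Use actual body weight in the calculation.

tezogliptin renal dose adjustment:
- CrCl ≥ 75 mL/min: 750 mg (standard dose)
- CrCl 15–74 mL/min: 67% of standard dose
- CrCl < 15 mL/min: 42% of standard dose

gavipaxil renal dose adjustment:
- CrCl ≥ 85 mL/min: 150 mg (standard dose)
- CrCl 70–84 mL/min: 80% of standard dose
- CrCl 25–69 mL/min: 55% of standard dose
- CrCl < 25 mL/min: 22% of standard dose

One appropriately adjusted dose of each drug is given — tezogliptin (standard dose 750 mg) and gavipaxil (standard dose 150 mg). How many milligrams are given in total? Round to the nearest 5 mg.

585 mg

CrCl = (140 − 39) × 62.1 / (72 × 2.2) × 0.85 = 6272.1 / 158.40 × 0.85 ≈ 33.7 mL/min
CrCl ≈ 34 mL/min.
tezogliptin: 15–74 mL/min → 67% of 750 mg = 502.5 mg.
gavipaxil: 25–69 mL/min → 55% of 150 mg = 82.5 mg.
Total = 502.5 + 82.5 = 585 mg.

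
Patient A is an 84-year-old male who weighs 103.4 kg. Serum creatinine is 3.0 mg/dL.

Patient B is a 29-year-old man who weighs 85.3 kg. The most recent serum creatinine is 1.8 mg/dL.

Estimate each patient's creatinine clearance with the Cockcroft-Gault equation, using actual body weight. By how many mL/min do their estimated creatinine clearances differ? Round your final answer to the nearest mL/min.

46 mL/min

Patient A: CrCl = (140 − 84) × 103.4 / (72 × 3) = 5790.4 / 216.00 ≈ 26.8 mL/min
Patient B: CrCl = (140 − 29) × 85.3 / (72 × 1.8) = 9468.3 / 129.60 ≈ 73.1 mL/min
|26.8 − 73.1| = 46.3 mL/min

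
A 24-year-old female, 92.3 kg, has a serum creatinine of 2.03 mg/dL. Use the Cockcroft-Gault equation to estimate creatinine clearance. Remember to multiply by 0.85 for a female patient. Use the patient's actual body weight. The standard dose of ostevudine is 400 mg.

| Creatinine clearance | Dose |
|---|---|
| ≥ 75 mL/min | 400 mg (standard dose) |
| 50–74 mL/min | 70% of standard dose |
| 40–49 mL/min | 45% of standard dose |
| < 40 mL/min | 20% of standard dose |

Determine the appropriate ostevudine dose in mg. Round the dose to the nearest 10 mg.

280 mg

CrCl = (140 − 24) × 92.3 / (72 × 2.03) × 0.85 = 10706.8 / 146.16 × 0.85 ≈ 62.3 mL/min
CrCl ≈ 62 mL/min → bracket 50–74 mL/min.
70% of 400 mg = 280 mg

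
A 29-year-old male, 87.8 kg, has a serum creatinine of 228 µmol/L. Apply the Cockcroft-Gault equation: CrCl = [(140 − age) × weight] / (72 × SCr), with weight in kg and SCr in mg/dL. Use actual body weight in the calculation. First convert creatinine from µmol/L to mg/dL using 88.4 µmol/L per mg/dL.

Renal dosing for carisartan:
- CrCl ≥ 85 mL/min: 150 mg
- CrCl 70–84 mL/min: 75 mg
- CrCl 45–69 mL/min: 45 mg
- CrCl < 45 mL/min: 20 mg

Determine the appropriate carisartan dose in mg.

45 mg

SCr = 228 / 88.4 = 2.579 mg/dL
CrCl = (140 − 29) × 87.8 / (72 × 2.579) = 9745.8 / 185.69 ≈ 52.5 mL/min
CrCl ≈ 52 mL/min → bracket 45–69 mL/min.
Dose for this bracket: 45 mg.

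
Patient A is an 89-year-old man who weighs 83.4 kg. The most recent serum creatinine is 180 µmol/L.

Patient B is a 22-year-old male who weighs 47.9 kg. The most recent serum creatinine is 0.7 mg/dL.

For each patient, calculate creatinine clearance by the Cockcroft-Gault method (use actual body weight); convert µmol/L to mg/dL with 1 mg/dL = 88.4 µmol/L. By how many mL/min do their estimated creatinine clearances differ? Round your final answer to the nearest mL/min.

83 mL/min

Patient A: SCr = 180 / 88.4 = 2.036 mg/dL
Patient A: CrCl = (140 − 89) × 83.4 / (72 × 2.036) = 4253.4 / 146.59 ≈ 29.0 mL/min
Patient B: CrCl = (140 − 22) × 47.9 / (72 × 0.7) = 5652.2 / 50.40 ≈ 112.1 mL/min
|29.0 − 112.1| = 83.1 mL/min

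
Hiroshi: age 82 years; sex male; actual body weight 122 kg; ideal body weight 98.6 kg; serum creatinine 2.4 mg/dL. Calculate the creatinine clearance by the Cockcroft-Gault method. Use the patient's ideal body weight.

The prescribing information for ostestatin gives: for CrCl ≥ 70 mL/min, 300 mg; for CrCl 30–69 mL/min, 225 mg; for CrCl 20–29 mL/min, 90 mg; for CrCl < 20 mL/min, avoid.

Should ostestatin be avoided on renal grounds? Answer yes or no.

no

CrCl = (140 − 82) × 98.6 / (72 × 2.4) = 5718.8 / 172.80 ≈ 33.1 mL/min
CrCl ≈ 33 mL/min, which is ≥ 20 mL/min.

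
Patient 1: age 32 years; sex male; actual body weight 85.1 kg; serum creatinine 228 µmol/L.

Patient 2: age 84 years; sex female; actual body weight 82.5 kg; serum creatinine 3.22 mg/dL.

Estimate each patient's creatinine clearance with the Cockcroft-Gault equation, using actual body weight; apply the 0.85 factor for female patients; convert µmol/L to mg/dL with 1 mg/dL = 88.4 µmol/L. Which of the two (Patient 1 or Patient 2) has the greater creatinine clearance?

Patient 1: SCr = 228 / 88.4 = 2.579 mg/dL
Patient 1: CrCl = (140 − 32) × 85.1 / (72 × 2.579) = 9190.8 / 185.69 ≈ 49.5 mL/min
Patient 2: CrCl = (140 − 84) × 82.5 / (72 × 3.22) × 0.85 = 4620.0 / 231.84 × 0.85 ≈ 16.9 mL/min
49.5 vs 16.9 mL/min → Patient 1 is higher.

Patient 1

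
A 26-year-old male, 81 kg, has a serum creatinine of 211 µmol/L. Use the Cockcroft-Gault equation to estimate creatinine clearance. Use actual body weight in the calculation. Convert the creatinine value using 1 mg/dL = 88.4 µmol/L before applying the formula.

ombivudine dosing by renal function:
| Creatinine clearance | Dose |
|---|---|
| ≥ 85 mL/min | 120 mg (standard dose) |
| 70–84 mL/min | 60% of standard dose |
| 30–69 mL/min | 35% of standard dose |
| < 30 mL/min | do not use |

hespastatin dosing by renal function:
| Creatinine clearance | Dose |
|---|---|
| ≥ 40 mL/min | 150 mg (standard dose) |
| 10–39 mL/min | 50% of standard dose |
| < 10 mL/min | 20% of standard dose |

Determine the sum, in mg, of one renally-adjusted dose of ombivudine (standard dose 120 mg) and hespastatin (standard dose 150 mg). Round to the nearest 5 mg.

SCr = 211 / 88.4 = 2.387 mg/dL
CrCl = (140 − 26) × 81 / (72 × 2.387) = 9234.0 / 171.86 ≈ 53.7 mL/min
CrCl ≈ 54 mL/min.
ombivudine: 30–69 mL/min → 35% of 120 mg = 42 mg.
hespastatin: ≥ 40 mL/min → 100% of 150 mg = 150 mg.
Total = 42 + 150 = 192 mg.

190 mg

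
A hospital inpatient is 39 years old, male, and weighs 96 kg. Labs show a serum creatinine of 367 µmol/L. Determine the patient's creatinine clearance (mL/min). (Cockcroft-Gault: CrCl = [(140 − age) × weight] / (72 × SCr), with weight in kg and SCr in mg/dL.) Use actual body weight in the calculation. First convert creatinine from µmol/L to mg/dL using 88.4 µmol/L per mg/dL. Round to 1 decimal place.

SCr = 367 / 88.4 = 4.152 mg/dL
CrCl = (140 − 39) × 96 / (72 × 4.152) = 9696.0 / 298.94 ≈ 32.4 mL/min

32.4 mL/min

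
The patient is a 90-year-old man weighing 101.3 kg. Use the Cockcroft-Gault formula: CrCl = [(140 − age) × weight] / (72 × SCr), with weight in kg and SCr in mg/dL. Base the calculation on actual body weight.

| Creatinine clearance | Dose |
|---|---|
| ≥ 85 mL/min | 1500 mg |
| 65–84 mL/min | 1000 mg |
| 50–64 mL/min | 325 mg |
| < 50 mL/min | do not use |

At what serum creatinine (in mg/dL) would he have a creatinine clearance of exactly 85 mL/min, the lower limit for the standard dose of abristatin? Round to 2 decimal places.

0.83 mg/dL

Standard dose requires CrCl ≥ 85 mL/min.
Set (140 − 90) × 101.3 / (72 × SCr) = 85
SCr = (140 − 90) × 101.3 / (72 × 85) = 0.828 mg/dL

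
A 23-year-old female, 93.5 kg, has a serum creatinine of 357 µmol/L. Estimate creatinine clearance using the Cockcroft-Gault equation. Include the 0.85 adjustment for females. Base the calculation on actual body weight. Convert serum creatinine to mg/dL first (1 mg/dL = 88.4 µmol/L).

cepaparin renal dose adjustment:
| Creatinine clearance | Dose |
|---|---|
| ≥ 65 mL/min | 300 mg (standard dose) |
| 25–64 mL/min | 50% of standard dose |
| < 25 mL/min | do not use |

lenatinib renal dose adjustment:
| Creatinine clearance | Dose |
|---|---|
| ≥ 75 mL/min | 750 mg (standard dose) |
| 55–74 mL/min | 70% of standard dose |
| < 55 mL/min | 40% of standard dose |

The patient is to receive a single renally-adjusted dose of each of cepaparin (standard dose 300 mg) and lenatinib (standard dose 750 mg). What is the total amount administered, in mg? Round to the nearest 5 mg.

450 mg

SCr = 357 / 88.4 = 4.038 mg/dL
CrCl = (140 − 23) × 93.5 / (72 × 4.038) × 0.85 = 10939.5 / 290.74 × 0.85 ≈ 32.0 mL/min
CrCl ≈ 32 mL/min.
cepaparin: 25–64 mL/min → 50% of 300 mg = 150 mg.
lenatinib: < 55 mL/min → 40% of 750 mg = 300 mg.
Total = 150 + 300 = 450 mg.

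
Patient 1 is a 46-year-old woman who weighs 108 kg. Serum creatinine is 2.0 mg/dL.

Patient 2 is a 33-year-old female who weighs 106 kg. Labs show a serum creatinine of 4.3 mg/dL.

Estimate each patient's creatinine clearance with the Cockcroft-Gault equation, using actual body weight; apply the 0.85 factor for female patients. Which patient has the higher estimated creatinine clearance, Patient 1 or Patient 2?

Patient 1: CrCl = (140 − 46) × 108 / (72 × 2) × 0.85 = 10152.0 / 144.00 × 0.85 ≈ 59.9 mL/min
Patient 2: CrCl = (140 − 33) × 106 / (72 × 4.3) × 0.85 = 11342.0 / 309.60 × 0.85 ≈ 31.1 mL/min
59.9 vs 31.1 mL/min → Patient 1 is higher.

Patient 1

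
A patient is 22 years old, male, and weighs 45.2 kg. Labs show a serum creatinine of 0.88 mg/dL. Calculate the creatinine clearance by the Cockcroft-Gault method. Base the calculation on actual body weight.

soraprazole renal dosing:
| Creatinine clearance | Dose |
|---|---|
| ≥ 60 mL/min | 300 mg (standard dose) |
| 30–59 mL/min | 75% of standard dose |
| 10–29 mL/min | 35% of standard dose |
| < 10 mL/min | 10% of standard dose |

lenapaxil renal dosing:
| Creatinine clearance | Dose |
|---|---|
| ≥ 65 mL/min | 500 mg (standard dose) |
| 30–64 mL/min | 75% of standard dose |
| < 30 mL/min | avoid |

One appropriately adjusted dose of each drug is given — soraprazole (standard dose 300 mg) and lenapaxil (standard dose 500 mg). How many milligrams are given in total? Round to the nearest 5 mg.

CrCl = (140 − 22) × 45.2 / (72 × 0.88) = 5333.6 / 63.36 ≈ 84.2 mL/min
CrCl ≈ 84 mL/min.
soraprazole: ≥ 60 mL/min → 100% of 300 mg = 300 mg.
lenapaxil: ≥ 65 mL/min → 100% of 500 mg = 500 mg.
Total = 300 + 500 = 800 mg.

800 mg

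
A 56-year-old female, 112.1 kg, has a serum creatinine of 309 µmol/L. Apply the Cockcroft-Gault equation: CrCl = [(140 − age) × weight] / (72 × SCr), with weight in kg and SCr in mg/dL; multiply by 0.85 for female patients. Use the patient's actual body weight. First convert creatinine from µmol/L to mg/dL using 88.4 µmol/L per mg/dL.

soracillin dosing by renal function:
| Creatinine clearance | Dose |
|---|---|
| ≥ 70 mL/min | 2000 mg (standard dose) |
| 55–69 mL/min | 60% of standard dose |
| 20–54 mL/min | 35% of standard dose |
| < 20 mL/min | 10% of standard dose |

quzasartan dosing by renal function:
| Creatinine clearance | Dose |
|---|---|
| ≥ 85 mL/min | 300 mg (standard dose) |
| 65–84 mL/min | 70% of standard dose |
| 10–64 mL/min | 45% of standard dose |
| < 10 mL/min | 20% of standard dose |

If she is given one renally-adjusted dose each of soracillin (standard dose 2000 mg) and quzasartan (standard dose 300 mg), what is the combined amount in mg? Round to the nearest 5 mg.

SCr = 309 / 88.4 = 3.495 mg/dL
CrCl = (140 − 56) × 112.1 / (72 × 3.495) × 0.85 = 9416.4 / 251.64 × 0.85 ≈ 31.8 mL/min
CrCl ≈ 32 mL/min.
soracillin: 20–54 mL/min → 35% of 2000 mg = 700 mg.
quzasartan: 10–64 mL/min → 45% of 300 mg = 135 mg.
Total = 700 + 135 = 835 mg.

835 mg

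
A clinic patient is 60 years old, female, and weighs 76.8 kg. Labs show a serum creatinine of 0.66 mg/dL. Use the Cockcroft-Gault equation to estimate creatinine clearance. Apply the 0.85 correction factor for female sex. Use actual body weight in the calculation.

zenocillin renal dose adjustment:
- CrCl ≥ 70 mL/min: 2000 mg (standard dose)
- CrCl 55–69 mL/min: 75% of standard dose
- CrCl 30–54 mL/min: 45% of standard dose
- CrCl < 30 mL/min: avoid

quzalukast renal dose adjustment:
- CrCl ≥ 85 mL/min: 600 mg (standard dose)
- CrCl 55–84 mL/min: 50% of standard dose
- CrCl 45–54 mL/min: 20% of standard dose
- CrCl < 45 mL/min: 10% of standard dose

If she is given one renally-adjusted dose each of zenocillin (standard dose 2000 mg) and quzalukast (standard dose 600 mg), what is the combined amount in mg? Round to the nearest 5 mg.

2600 mg

CrCl = (140 − 60) × 76.8 / (72 × 0.66) × 0.85 = 6144.0 / 47.52 × 0.85 ≈ 109.9 mL/min
CrCl ≈ 110 mL/min.
zenocillin: ≥ 70 mL/min → 100% of 2000 mg = 2000 mg.
quzalukast: ≥ 85 mL/min → 100% of 600 mg = 600 mg.
Total = 2000 + 600 = 2600 mg.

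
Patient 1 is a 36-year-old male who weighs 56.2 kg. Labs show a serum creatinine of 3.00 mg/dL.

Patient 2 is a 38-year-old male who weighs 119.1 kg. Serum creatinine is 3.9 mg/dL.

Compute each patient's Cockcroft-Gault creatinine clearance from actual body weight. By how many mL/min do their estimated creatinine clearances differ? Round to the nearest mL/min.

Patient 1: CrCl = (140 − 36) × 56.2 / (72 × 3) = 5844.8 / 216.00 ≈ 27.1 mL/min
Patient 2: CrCl = (140 − 38) × 119.1 / (72 × 3.9) = 12148.2 / 280.80 ≈ 43.3 mL/min
|27.1 − 43.3| = 16.2 mL/min

16 mL/min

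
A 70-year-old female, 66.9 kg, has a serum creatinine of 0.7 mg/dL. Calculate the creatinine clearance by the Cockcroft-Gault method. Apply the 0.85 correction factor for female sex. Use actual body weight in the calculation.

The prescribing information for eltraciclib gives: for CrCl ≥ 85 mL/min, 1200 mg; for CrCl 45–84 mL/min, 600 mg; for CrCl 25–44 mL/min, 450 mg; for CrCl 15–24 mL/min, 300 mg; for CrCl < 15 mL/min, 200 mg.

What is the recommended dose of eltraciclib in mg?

CrCl = (140 − 70) × 66.9 / (72 × 0.7) × 0.85 = 4683.0 / 50.40 × 0.85 ≈ 79.0 mL/min
CrCl ≈ 79 mL/min → bracket 45–84 mL/min.
Dose for this bracket: 600 mg.

600 mg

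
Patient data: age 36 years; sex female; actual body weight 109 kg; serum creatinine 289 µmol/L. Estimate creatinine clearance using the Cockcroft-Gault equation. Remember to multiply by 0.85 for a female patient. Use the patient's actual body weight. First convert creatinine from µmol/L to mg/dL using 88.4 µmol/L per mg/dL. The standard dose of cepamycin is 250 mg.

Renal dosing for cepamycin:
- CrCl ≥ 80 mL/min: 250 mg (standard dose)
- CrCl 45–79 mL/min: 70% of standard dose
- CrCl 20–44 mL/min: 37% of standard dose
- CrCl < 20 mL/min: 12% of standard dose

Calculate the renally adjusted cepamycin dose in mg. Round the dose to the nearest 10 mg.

SCr = 289 / 88.4 = 3.269 mg/dL
CrCl = (140 − 36) × 109 / (72 × 3.269) × 0.85 = 11336.0 / 235.37 × 0.85 ≈ 40.9 mL/min
CrCl ≈ 41 mL/min → bracket 20–44 mL/min.
37% of 250 mg = 92.5 mg → 90 mg

90 mg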